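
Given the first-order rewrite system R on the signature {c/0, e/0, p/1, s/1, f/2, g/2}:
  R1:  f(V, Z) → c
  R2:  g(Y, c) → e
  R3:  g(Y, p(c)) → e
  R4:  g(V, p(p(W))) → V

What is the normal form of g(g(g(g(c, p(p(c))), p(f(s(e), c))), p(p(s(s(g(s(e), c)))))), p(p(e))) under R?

e

1. g(g(g(g(c, p(p(c))), p(f(s(e), c))), p(p(s(s(g(s(e), c)))))), p(p(e)))  →  g(g(g(c, p(p(c))), p(f(s(e), c))), p(p(s(s(g(s(e), c))))))   [R4 at ε]
2. g(g(g(c, p(p(c))), p(f(s(e), c))), p(p(s(s(g(s(e), c))))))  →  g(g(c, p(p(c))), p(f(s(e), c)))   [R4 at ε]
3. g(g(c, p(p(c))), p(f(s(e), c)))  →  g(c, p(f(s(e), c)))   [R4 at 1]
4. g(c, p(f(s(e), c)))  →  g(c, p(c))   [R1 at 2.1]
5. g(c, p(c))  →  e   [R3 at ε]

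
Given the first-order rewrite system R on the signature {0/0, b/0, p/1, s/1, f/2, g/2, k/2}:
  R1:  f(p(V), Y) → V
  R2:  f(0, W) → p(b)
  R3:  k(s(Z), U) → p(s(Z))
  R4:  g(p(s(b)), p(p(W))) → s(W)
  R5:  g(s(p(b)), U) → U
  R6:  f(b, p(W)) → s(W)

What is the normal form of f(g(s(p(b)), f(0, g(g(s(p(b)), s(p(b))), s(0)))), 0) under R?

b

1. f(g(s(p(b)), f(0, g(g(s(p(b)), s(p(b))), s(0)))), 0)  →  f(f(0, g(g(s(p(b)), s(p(b))), s(0))), 0)   [R5 at 1]
2. f(f(0, g(g(s(p(b)), s(p(b))), s(0))), 0)  →  f(p(b), 0)   [R2 at 1]
3. f(p(b), 0)  →  b   [R1 at ε]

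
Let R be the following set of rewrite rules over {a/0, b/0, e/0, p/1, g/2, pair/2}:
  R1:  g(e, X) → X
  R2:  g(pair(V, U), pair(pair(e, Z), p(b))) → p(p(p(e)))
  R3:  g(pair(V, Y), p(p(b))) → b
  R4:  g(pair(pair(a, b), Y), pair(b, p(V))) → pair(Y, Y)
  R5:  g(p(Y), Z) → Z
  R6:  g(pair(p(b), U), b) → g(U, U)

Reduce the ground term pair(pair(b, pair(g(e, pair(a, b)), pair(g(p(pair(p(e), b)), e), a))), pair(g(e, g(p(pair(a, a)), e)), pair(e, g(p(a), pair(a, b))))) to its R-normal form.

pair(pair(b, pair(pair(a, b), pair(e, a))), pair(e, pair(e, pair(a, b))))

1. pair(pair(b, pair(g(e, pair(a, b)), pair(g(p(pair(p(e), b)), e), a))), pair(g(e, g(p(pair(a, a)), e)), pair(e, g(p(a), pair(a, b)))))  →  pair(pair(b, pair(pair(a, b), pair(g(p(pair(p(e), b)), e), a))), pair(g(e, g(p(pair(a, a)), e)), pair(e, g(p(a), pair(a, b)))))   [R1 at 1.2.1]
2. pair(pair(b, pair(pair(a, b), pair(g(p(pair(p(e), b)), e), a))), pair(g(e, g(p(pair(a, a)), e)), pair(e, g(p(a), pair(a, b)))))  →  pair(pair(b, pair(pair(a, b), pair(e, a))), pair(g(e, g(p(pair(a, a)), e)), pair(e, g(p(a), pair(a, b)))))   [R5 at 1.2.2.1]
3. pair(pair(b, pair(pair(a, b), pair(e, a))), pair(g(e, g(p(pair(a, a)), e)), pair(e, g(p(a), pair(a, b)))))  →  pair(pair(b, pair(pair(a, b), pair(e, a))), pair(g(p(pair(a, a)), e), pair(e, g(p(a), pair(a, b)))))   [R1 at 2.1]
4. pair(pair(b, pair(pair(a, b), pair(e, a))), pair(g(p(pair(a, a)), e), pair(e, g(p(a), pair(a, b)))))  →  pair(pair(b, pair(pair(a, b), pair(e, a))), pair(e, pair(e, g(p(a), pair(a, b)))))   [R5 at 2.1]
5. pair(pair(b, pair(pair(a, b), pair(e, a))), pair(e, pair(e, g(p(a), pair(a, b)))))  →  pair(pair(b, pair(pair(a, b), pair(e, a))), pair(e, pair(e, pair(a, b))))   [R5 at 2.2.2]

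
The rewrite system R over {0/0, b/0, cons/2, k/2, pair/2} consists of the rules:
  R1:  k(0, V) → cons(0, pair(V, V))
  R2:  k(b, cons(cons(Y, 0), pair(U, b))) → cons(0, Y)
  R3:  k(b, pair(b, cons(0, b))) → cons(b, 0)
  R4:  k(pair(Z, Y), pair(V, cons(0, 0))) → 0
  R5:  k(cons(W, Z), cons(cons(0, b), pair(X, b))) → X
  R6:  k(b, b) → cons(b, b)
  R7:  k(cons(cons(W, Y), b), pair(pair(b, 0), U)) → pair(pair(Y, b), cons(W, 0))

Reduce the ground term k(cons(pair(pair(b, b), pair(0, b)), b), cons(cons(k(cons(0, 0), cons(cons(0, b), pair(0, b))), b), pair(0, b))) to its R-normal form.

1. k(cons(pair(pair(b, b), pair(0, b)), b), cons(cons(k(cons(0, 0), cons(cons(0, b), pair(0, b))), b), pair(0, b)))  →  k(cons(pair(pair(b, b), pair(0, b)), b), cons(cons(0, b), pair(0, b)))   [R5 at 2.1.1]
2. k(cons(pair(pair(b, b), pair(0, b)), b), cons(cons(0, b), pair(0, b)))  →  0   [R5 at ε]

0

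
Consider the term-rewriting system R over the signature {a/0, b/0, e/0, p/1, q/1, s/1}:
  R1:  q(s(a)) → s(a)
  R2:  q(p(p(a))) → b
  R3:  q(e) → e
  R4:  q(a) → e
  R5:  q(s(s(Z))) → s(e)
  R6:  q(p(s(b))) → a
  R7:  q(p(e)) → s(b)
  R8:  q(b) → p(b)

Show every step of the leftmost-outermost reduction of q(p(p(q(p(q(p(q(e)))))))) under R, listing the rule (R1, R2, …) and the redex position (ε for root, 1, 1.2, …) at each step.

1. q(p(p(q(p(q(p(q(e))))))))  →  q(p(p(q(p(q(p(e)))))))   [R3 at 1.1.1.1.1.1.1]
2. q(p(p(q(p(q(p(e)))))))  →  q(p(p(q(p(s(b))))))   [R7 at 1.1.1.1.1]
3. q(p(p(q(p(s(b))))))  →  q(p(p(a)))   [R6 at 1.1.1]
4. q(p(p(a)))  →  b   [R2 at ε]

b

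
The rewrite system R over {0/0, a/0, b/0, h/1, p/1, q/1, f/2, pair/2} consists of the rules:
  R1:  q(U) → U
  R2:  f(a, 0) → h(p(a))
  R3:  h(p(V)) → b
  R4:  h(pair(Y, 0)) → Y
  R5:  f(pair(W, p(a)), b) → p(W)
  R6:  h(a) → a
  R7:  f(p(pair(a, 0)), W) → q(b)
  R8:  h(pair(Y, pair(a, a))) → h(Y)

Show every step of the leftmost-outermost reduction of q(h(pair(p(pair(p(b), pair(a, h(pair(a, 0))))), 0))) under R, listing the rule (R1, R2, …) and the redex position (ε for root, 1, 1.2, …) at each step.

1. q(h(pair(p(pair(p(b), pair(a, h(pair(a, 0))))), 0)))  →  h(pair(p(pair(p(b), pair(a, h(pair(a, 0))))), 0))   [R1 at ε]
2. h(pair(p(pair(p(b), pair(a, h(pair(a, 0))))), 0))  →  p(pair(p(b), pair(a, h(pair(a, 0)))))   [R4 at ε]
3. p(pair(p(b), pair(a, h(pair(a, 0)))))  →  p(pair(p(b), pair(a, a)))   [R4 at 1.2.2]

p(pair(p(b), pair(a, a)))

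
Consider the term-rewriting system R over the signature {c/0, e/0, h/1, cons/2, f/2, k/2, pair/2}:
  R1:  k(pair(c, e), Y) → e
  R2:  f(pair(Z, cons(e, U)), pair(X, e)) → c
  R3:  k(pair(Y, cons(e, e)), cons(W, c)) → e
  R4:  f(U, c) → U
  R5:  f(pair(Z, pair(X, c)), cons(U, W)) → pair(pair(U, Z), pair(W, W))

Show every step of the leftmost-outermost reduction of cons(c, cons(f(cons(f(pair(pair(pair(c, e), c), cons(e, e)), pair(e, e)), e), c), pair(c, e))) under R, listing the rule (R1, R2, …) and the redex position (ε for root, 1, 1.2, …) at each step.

cons(c, cons(cons(c, e), pair(c, e)))

1. cons(c, cons(f(cons(f(pair(pair(pair(c, e), c), cons(e, e)), pair(e, e)), e), c), pair(c, e)))  →  cons(c, cons(cons(f(pair(pair(pair(c, e), c), cons(e, e)), pair(e, e)), e), pair(c, e)))   [R4 at 2.1]
2. cons(c, cons(cons(f(pair(pair(pair(c, e), c), cons(e, e)), pair(e, e)), e), pair(c, e)))  →  cons(c, cons(cons(c, e), pair(c, e)))   [R2 at 2.1.1]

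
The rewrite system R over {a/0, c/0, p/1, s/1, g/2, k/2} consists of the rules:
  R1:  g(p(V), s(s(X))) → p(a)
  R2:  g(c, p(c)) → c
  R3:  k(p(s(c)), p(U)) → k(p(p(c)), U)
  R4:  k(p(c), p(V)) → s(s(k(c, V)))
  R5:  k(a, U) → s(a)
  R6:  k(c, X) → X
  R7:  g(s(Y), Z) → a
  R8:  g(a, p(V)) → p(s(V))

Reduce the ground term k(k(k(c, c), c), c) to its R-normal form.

c

1. k(k(k(c, c), c), c)  →  k(k(c, c), c)   [R6 at 1.1]
2. k(k(c, c), c)  →  k(c, c)   [R6 at 1]
3. k(c, c)  →  c   [R6 at ε]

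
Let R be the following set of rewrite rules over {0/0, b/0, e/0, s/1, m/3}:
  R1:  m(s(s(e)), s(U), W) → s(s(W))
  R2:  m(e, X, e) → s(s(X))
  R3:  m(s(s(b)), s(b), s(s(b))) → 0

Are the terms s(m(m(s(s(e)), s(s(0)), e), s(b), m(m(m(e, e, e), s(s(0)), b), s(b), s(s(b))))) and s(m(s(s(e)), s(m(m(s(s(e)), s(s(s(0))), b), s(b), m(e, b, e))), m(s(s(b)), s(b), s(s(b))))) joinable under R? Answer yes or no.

Reduce t₁ = s(m(m(s(s(e)), s(s(0)), e), s(b), m(m(m(e, e, e), s(s(0)), b), s(b), s(s(b))))):
1. s(m(m(s(s(e)), s(s(0)), e), s(b), m(m(m(e, e, e), s(s(0)), b), s(b), s(s(b)))))  →  s(m(s(s(e)), s(b), m(m(m(e, e, e), s(s(0)), b), s(b), s(s(b)))))   [R1 at 1.1]
2. s(m(s(s(e)), s(b), m(m(m(e, e, e), s(s(0)), b), s(b), s(s(b)))))  →  s(s(s(m(m(m(e, e, e), s(s(0)), b), s(b), s(s(b))))))   [R1 at 1]
3. s(s(s(m(m(m(e, e, e), s(s(0)), b), s(b), s(s(b))))))  →  s(s(s(m(m(s(s(e)), s(s(0)), b), s(b), s(s(b))))))   [R2 at 1.1.1.1.1]
4. s(s(s(m(m(s(s(e)), s(s(0)), b), s(b), s(s(b))))))  →  s(s(s(m(s(s(b)), s(b), s(s(b))))))   [R1 at 1.1.1.1]
5. s(s(s(m(s(s(b)), s(b), s(s(b))))))  →  s(s(s(0)))   [R3 at 1.1.1]

Reduce t₂ = s(m(s(s(e)), s(m(m(s(s(e)), s(s(s(0))), b), s(b), m(e, b, e))), m(s(s(b)), s(b), s(s(b))))):
1. s(m(s(s(e)), s(m(m(s(s(e)), s(s(s(0))), b), s(b), m(e, b, e))), m(s(s(b)), s(b), s(s(b)))))  →  s(s(s(m(s(s(b)), s(b), s(s(b))))))   [R1 at 1]
2. s(s(s(m(s(s(b)), s(b), s(s(b))))))  →  s(s(s(0)))   [R3 at 1.1.1]

yes — NF(t₁) = s(s(s(0))), NF(t₂) = s(s(s(0)))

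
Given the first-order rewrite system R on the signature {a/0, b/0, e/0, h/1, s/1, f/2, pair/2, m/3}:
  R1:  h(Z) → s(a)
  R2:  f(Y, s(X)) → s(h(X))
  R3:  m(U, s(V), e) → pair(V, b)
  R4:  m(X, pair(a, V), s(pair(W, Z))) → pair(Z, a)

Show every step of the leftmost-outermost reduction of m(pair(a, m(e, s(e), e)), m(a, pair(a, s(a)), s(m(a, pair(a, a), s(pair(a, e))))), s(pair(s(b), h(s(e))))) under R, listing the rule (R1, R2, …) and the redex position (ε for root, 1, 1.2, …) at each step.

pair(s(a), a)

1. m(pair(a, m(e, s(e), e)), m(a, pair(a, s(a)), s(m(a, pair(a, a), s(pair(a, e))))), s(pair(s(b), h(s(e)))))  →  m(pair(a, pair(e, b)), m(a, pair(a, s(a)), s(m(a, pair(a, a), s(pair(a, e))))), s(pair(s(b), h(s(e)))))   [R3 at 1.2]
2. m(pair(a, pair(e, b)), m(a, pair(a, s(a)), s(m(a, pair(a, a), s(pair(a, e))))), s(pair(s(b), h(s(e)))))  →  m(pair(a, pair(e, b)), m(a, pair(a, s(a)), s(pair(e, a))), s(pair(s(b), h(s(e)))))   [R4 at 2.3.1]
3. m(pair(a, pair(e, b)), m(a, pair(a, s(a)), s(pair(e, a))), s(pair(s(b), h(s(e)))))  →  m(pair(a, pair(e, b)), pair(a, a), s(pair(s(b), h(s(e)))))   [R4 at 2]
4. m(pair(a, pair(e, b)), pair(a, a), s(pair(s(b), h(s(e)))))  →  pair(h(s(e)), a)   [R4 at ε]
5. pair(h(s(e)), a)  →  pair(s(a), a)   [R1 at 1]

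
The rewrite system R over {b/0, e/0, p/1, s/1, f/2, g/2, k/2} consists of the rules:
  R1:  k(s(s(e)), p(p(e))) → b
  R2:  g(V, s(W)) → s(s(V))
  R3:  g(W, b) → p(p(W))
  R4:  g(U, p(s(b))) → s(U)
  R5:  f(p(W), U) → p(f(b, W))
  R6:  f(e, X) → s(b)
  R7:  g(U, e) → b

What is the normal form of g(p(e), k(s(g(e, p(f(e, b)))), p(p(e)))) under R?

p(p(p(e)))

1. g(p(e), k(s(g(e, p(f(e, b)))), p(p(e))))  →  g(p(e), k(s(g(e, p(s(b)))), p(p(e))))   [R6 at 2.1.1.2.1]
2. g(p(e), k(s(g(e, p(s(b)))), p(p(e))))  →  g(p(e), k(s(s(e)), p(p(e))))   [R4 at 2.1.1]
3. g(p(e), k(s(s(e)), p(p(e))))  →  g(p(e), b)   [R1 at 2]
4. g(p(e), b)  →  p(p(p(e)))   [R3 at ε]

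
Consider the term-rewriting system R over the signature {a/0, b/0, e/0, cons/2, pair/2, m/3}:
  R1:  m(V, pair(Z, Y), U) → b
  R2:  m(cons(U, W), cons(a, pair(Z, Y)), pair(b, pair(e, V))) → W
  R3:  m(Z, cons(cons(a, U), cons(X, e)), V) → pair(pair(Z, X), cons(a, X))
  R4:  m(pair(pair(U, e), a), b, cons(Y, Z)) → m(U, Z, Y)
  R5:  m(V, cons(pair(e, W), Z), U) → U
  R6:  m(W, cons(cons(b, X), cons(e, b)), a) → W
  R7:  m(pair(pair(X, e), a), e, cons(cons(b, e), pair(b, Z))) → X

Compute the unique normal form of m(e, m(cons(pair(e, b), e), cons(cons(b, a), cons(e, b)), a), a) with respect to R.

1. m(e, m(cons(pair(e, b), e), cons(cons(b, a), cons(e, b)), a), a)  →  m(e, cons(pair(e, b), e), a)   [R6 at 2]
2. m(e, cons(pair(e, b), e), a)  →  a   [R5 at ε]

a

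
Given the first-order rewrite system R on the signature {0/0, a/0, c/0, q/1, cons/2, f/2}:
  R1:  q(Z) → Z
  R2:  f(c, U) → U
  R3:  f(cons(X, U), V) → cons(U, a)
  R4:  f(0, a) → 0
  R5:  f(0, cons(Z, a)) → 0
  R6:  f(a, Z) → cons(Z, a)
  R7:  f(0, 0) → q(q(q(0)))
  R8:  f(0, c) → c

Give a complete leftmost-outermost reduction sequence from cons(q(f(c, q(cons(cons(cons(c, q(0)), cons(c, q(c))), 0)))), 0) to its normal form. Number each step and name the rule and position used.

1. cons(q(f(c, q(cons(cons(cons(c, q(0)), cons(c, q(c))), 0)))), 0)  →  cons(f(c, q(cons(cons(cons(c, q(0)), cons(c, q(c))), 0))), 0)   [R1 at 1]
2. cons(f(c, q(cons(cons(cons(c, q(0)), cons(c, q(c))), 0))), 0)  →  cons(q(cons(cons(cons(c, q(0)), cons(c, q(c))), 0)), 0)   [R2 at 1]
3. cons(q(cons(cons(cons(c, q(0)), cons(c, q(c))), 0)), 0)  →  cons(cons(cons(cons(c, q(0)), cons(c, q(c))), 0), 0)   [R1 at 1]
4. cons(cons(cons(cons(c, q(0)), cons(c, q(c))), 0), 0)  →  cons(cons(cons(cons(c, 0), cons(c, q(c))), 0), 0)   [R1 at 1.1.1.2]
5. cons(cons(cons(cons(c, 0), cons(c, q(c))), 0), 0)  →  cons(cons(cons(cons(c, 0), cons(c, c)), 0), 0)   [R1 at 1.1.2.2]

cons(cons(cons(cons(c, 0), cons(c, c)), 0), 0)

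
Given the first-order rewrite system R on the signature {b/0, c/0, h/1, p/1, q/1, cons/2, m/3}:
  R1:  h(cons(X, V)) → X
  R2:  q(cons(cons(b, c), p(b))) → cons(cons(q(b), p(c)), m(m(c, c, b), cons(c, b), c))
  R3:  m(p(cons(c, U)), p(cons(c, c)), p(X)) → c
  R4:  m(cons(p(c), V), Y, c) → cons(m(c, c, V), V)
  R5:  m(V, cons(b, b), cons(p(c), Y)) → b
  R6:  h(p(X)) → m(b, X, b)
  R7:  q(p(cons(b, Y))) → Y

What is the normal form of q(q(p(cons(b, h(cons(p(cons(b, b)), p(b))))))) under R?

b

1. q(q(p(cons(b, h(cons(p(cons(b, b)), p(b)))))))  →  q(h(cons(p(cons(b, b)), p(b))))   [R7 at 1]
2. q(h(cons(p(cons(b, b)), p(b))))  →  q(p(cons(b, b)))   [R1 at 1]
3. q(p(cons(b, b)))  →  b   [R7 at ε]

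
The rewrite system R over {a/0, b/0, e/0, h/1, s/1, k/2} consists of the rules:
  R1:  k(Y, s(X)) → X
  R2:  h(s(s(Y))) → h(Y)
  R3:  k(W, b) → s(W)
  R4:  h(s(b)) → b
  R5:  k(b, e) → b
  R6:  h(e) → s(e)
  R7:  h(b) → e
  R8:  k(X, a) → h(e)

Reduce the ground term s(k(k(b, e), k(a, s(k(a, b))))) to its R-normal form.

1. s(k(k(b, e), k(a, s(k(a, b)))))  →  s(k(b, k(a, s(k(a, b)))))   [R5 at 1.1]
2. s(k(b, k(a, s(k(a, b)))))  →  s(k(b, k(a, b)))   [R1 at 1.2]
3. s(k(b, k(a, b)))  →  s(k(b, s(a)))   [R3 at 1.2]
4. s(k(b, s(a)))  →  s(a)   [R1 at 1]

s(a)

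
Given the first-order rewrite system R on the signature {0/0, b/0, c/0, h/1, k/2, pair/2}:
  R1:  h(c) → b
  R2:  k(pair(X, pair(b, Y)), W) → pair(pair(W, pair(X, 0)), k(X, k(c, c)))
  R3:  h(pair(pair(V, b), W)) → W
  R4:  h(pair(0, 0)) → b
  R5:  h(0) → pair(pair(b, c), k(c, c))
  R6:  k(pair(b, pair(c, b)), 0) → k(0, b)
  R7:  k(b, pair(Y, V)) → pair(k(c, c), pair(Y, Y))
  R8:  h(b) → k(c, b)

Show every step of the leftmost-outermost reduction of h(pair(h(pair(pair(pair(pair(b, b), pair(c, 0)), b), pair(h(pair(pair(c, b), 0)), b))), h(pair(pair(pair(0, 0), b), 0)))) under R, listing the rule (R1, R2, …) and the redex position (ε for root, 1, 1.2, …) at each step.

0

1. h(pair(h(pair(pair(pair(pair(b, b), pair(c, 0)), b), pair(h(pair(pair(c, b), 0)), b))), h(pair(pair(pair(0, 0), b), 0))))  →  h(pair(pair(h(pair(pair(c, b), 0)), b), h(pair(pair(pair(0, 0), b), 0))))   [R3 at 1.1]
2. h(pair(pair(h(pair(pair(c, b), 0)), b), h(pair(pair(pair(0, 0), b), 0))))  →  h(pair(pair(pair(0, 0), b), 0))   [R3 at ε]
3. h(pair(pair(pair(0, 0), b), 0))  →  0   [R3 at ε]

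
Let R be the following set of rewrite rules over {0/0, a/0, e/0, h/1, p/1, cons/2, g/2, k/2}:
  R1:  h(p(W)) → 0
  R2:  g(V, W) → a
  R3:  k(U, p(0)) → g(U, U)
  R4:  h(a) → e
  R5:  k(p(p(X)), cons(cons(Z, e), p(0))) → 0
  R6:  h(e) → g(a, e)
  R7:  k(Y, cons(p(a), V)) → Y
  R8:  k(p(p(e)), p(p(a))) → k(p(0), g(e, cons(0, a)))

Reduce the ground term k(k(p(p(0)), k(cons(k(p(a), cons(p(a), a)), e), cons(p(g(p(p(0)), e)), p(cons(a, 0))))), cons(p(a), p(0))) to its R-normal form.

1. k(k(p(p(0)), k(cons(k(p(a), cons(p(a), a)), e), cons(p(g(p(p(0)), e)), p(cons(a, 0))))), cons(p(a), p(0)))  →  k(p(p(0)), k(cons(k(p(a), cons(p(a), a)), e), cons(p(g(p(p(0)), e)), p(cons(a, 0)))))   [R7 at ε]
2. k(p(p(0)), k(cons(k(p(a), cons(p(a), a)), e), cons(p(g(p(p(0)), e)), p(cons(a, 0)))))  →  k(p(p(0)), k(cons(p(a), e), cons(p(g(p(p(0)), e)), p(cons(a, 0)))))   [R7 at 2.1.1]
3. k(p(p(0)), k(cons(p(a), e), cons(p(g(p(p(0)), e)), p(cons(a, 0)))))  →  k(p(p(0)), k(cons(p(a), e), cons(p(a), p(cons(a, 0)))))   [R2 at 2.2.1.1]
4. k(p(p(0)), k(cons(p(a), e), cons(p(a), p(cons(a, 0)))))  →  k(p(p(0)), cons(p(a), e))   [R7 at 2]
5. k(p(p(0)), cons(p(a), e))  →  p(p(0))   [R7 at ε]

p(p(0))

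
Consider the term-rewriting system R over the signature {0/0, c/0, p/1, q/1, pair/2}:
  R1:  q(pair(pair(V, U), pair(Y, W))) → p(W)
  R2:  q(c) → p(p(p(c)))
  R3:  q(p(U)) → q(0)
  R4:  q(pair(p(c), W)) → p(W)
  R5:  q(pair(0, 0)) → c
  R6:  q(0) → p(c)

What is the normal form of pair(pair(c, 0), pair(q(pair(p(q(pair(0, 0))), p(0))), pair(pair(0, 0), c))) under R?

pair(pair(c, 0), pair(p(p(0)), pair(pair(0, 0), c)))

1. pair(pair(c, 0), pair(q(pair(p(q(pair(0, 0))), p(0))), pair(pair(0, 0), c)))  →  pair(pair(c, 0), pair(q(pair(p(c), p(0))), pair(pair(0, 0), c)))   [R5 at 2.1.1.1.1]
2. pair(pair(c, 0), pair(q(pair(p(c), p(0))), pair(pair(0, 0), c)))  →  pair(pair(c, 0), pair(p(p(0)), pair(pair(0, 0), c)))   [R4 at 2.1]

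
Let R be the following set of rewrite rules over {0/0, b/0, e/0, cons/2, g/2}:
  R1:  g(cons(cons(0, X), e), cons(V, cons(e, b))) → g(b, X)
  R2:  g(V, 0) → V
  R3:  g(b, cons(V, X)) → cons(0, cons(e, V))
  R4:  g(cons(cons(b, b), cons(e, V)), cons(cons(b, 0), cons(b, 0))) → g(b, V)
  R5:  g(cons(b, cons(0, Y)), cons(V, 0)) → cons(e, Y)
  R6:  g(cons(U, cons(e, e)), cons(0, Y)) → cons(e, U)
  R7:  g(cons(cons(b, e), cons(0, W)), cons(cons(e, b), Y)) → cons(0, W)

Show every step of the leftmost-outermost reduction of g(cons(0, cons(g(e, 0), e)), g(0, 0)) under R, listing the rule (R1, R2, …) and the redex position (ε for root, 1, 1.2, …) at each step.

cons(0, cons(e, e))

1. g(cons(0, cons(g(e, 0), e)), g(0, 0))  →  g(cons(0, cons(e, e)), g(0, 0))   [R2 at 1.2.1]
2. g(cons(0, cons(e, e)), g(0, 0))  →  g(cons(0, cons(e, e)), 0)   [R2 at 2]
3. g(cons(0, cons(e, e)), 0)  →  cons(0, cons(e, e))   [R2 at ε]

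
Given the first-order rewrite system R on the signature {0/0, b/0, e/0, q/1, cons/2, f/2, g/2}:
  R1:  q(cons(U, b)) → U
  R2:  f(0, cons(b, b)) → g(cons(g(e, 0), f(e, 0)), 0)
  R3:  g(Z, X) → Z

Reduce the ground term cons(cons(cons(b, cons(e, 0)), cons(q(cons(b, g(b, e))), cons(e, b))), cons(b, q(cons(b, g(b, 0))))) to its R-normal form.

cons(cons(cons(b, cons(e, 0)), cons(b, cons(e, b))), cons(b, b))

1. cons(cons(cons(b, cons(e, 0)), cons(q(cons(b, g(b, e))), cons(e, b))), cons(b, q(cons(b, g(b, 0)))))  →  cons(cons(cons(b, cons(e, 0)), cons(q(cons(b, b)), cons(e, b))), cons(b, q(cons(b, g(b, 0)))))   [R3 at 1.2.1.1.2]
2. cons(cons(cons(b, cons(e, 0)), cons(q(cons(b, b)), cons(e, b))), cons(b, q(cons(b, g(b, 0)))))  →  cons(cons(cons(b, cons(e, 0)), cons(b, cons(e, b))), cons(b, q(cons(b, g(b, 0)))))   [R1 at 1.2.1]
3. cons(cons(cons(b, cons(e, 0)), cons(b, cons(e, b))), cons(b, q(cons(b, g(b, 0)))))  →  cons(cons(cons(b, cons(e, 0)), cons(b, cons(e, b))), cons(b, q(cons(b, b))))   [R3 at 2.2.1.2]
4. cons(cons(cons(b, cons(e, 0)), cons(b, cons(e, b))), cons(b, q(cons(b, b))))  →  cons(cons(cons(b, cons(e, 0)), cons(b, cons(e, b))), cons(b, b))   [R1 at 2.2]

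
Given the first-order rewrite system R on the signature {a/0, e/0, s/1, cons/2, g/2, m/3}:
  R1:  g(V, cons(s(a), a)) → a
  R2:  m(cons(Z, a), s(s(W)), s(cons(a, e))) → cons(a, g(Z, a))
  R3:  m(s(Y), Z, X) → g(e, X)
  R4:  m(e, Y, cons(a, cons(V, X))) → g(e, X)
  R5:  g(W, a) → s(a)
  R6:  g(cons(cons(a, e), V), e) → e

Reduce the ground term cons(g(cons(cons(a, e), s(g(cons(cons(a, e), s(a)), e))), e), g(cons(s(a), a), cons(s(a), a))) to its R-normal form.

cons(e, a)

1. cons(g(cons(cons(a, e), s(g(cons(cons(a, e), s(a)), e))), e), g(cons(s(a), a), cons(s(a), a)))  →  cons(e, g(cons(s(a), a), cons(s(a), a)))   [R6 at 1]
2. cons(e, g(cons(s(a), a), cons(s(a), a)))  →  cons(e, a)   [R1 at 2]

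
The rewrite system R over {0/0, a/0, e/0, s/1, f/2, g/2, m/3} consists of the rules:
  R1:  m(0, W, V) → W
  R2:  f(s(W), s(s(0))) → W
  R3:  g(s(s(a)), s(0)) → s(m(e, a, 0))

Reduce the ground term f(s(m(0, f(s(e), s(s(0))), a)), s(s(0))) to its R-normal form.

e

1. f(s(m(0, f(s(e), s(s(0))), a)), s(s(0)))  →  m(0, f(s(e), s(s(0))), a)   [R2 at ε]
2. m(0, f(s(e), s(s(0))), a)  →  f(s(e), s(s(0)))   [R1 at ε]
3. f(s(e), s(s(0)))  →  e   [R2 at ε]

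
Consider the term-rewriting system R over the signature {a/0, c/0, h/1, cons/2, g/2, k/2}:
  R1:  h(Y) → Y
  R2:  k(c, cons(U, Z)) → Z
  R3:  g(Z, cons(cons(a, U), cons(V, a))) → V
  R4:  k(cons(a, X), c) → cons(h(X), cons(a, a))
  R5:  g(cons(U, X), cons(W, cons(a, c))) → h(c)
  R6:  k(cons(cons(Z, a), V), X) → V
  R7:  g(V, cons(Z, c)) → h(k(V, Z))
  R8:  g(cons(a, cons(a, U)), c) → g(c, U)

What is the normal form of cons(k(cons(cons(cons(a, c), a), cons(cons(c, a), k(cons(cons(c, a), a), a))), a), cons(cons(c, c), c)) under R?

cons(cons(cons(c, a), a), cons(cons(c, c), c))

1. cons(k(cons(cons(cons(a, c), a), cons(cons(c, a), k(cons(cons(c, a), a), a))), a), cons(cons(c, c), c))  →  cons(cons(cons(c, a), k(cons(cons(c, a), a), a)), cons(cons(c, c), c))   [R6 at 1]
2. cons(cons(cons(c, a), k(cons(cons(c, a), a), a)), cons(cons(c, c), c))  →  cons(cons(cons(c, a), a), cons(cons(c, c), c))   [R6 at 1.2]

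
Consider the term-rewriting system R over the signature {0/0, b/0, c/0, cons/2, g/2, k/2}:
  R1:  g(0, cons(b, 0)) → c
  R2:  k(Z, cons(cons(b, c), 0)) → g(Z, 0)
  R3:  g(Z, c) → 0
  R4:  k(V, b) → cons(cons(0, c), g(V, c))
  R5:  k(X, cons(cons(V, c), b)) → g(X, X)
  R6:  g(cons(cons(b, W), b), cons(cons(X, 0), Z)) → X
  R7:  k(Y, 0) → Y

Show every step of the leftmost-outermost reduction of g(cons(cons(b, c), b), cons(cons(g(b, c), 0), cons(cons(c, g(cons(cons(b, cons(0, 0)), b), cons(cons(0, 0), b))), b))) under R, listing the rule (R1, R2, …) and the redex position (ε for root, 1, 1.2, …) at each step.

1. g(cons(cons(b, c), b), cons(cons(g(b, c), 0), cons(cons(c, g(cons(cons(b, cons(0, 0)), b), cons(cons(0, 0), b))), b)))  →  g(b, c)   [R6 at ε]
2. g(b, c)  →  0   [R3 at ε]

0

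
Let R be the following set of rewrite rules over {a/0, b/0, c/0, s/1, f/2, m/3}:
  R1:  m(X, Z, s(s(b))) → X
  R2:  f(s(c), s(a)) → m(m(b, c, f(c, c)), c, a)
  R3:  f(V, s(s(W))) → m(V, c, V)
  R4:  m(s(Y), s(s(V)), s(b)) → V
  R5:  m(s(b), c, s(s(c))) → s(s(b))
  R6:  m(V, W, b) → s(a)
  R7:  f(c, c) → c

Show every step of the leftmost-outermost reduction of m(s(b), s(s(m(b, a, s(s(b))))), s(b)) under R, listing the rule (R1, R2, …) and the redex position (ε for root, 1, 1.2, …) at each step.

1. m(s(b), s(s(m(b, a, s(s(b))))), s(b))  →  m(b, a, s(s(b)))   [R4 at ε]
2. m(b, a, s(s(b)))  →  b   [R1 at ε]

b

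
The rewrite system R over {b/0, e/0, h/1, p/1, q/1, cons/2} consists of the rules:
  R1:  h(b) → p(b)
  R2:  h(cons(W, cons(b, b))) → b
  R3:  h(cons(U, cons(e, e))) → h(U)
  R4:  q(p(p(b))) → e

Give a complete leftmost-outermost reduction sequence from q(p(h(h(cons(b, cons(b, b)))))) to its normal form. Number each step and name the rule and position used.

1. q(p(h(h(cons(b, cons(b, b))))))  →  q(p(h(b)))   [R2 at 1.1.1]
2. q(p(h(b)))  →  q(p(p(b)))   [R1 at 1.1]
3. q(p(p(b)))  →  e   [R4 at ε]

e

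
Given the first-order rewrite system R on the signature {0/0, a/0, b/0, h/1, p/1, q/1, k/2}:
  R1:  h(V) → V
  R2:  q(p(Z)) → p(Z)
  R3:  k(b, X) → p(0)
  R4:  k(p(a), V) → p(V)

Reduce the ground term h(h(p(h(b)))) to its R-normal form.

p(b)

1. h(h(p(h(b))))  →  h(p(h(b)))   [R1 at ε]
2. h(p(h(b)))  →  p(h(b))   [R1 at ε]
3. p(h(b))  →  p(b)   [R1 at 1]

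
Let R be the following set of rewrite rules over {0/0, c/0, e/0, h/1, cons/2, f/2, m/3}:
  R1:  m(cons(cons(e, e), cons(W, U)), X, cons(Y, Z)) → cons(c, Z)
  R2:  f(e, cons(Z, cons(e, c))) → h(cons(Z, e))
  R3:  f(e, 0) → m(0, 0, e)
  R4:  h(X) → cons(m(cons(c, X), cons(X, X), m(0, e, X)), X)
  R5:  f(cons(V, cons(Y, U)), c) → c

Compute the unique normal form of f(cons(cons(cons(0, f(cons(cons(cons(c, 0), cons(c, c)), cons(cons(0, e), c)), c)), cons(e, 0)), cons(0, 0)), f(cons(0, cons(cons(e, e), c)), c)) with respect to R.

1. f(cons(cons(cons(0, f(cons(cons(cons(c, 0), cons(c, c)), cons(cons(0, e), c)), c)), cons(e, 0)), cons(0, 0)), f(cons(0, cons(cons(e, e), c)), c))  →  f(cons(cons(cons(0, c), cons(e, 0)), cons(0, 0)), f(cons(0, cons(cons(e, e), c)), c))   [R5 at 1.1.1.2]
2. f(cons(cons(cons(0, c), cons(e, 0)), cons(0, 0)), f(cons(0, cons(cons(e, e), c)), c))  →  f(cons(cons(cons(0, c), cons(e, 0)), cons(0, 0)), c)   [R5 at 2]
3. f(cons(cons(cons(0, c), cons(e, 0)), cons(0, 0)), c)  →  c   [R5 at ε]

c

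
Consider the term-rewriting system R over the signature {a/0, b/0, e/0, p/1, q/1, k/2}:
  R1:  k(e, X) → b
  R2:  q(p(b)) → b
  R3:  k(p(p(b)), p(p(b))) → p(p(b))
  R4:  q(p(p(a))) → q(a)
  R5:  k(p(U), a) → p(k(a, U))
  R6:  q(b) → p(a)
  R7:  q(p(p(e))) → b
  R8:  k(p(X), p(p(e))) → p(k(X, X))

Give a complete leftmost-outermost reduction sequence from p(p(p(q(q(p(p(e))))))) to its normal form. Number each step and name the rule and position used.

1. p(p(p(q(q(p(p(e)))))))  →  p(p(p(q(b))))   [R7 at 1.1.1.1]
2. p(p(p(q(b))))  →  p(p(p(p(a))))   [R6 at 1.1.1]

p(p(p(p(a))))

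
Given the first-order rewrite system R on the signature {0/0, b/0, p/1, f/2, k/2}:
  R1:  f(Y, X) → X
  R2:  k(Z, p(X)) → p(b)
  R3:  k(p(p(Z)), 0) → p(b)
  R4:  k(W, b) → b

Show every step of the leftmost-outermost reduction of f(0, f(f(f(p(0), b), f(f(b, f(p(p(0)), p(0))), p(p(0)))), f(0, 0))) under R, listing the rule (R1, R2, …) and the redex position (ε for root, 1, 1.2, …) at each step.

0

1. f(0, f(f(f(p(0), b), f(f(b, f(p(p(0)), p(0))), p(p(0)))), f(0, 0)))  →  f(f(f(p(0), b), f(f(b, f(p(p(0)), p(0))), p(p(0)))), f(0, 0))   [R1 at ε]
2. f(f(f(p(0), b), f(f(b, f(p(p(0)), p(0))), p(p(0)))), f(0, 0))  →  f(0, 0)   [R1 at ε]
3. f(0, 0)  →  0   [R1 at ε]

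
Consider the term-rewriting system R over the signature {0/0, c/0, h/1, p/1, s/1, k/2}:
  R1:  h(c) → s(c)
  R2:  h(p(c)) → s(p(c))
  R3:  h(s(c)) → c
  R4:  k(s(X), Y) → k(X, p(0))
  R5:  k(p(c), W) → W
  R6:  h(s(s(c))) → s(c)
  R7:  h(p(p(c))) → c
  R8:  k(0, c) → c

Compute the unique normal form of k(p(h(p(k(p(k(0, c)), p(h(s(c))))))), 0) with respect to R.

1. k(p(h(p(k(p(k(0, c)), p(h(s(c))))))), 0)  →  k(p(h(p(k(p(c), p(h(s(c))))))), 0)   [R8 at 1.1.1.1.1.1]
2. k(p(h(p(k(p(c), p(h(s(c))))))), 0)  →  k(p(h(p(p(h(s(c)))))), 0)   [R5 at 1.1.1.1]
3. k(p(h(p(p(h(s(c)))))), 0)  →  k(p(h(p(p(c)))), 0)   [R3 at 1.1.1.1.1]
4. k(p(h(p(p(c)))), 0)  →  k(p(c), 0)   [R7 at 1.1]
5. k(p(c), 0)  →  0   [R5 at ε]

0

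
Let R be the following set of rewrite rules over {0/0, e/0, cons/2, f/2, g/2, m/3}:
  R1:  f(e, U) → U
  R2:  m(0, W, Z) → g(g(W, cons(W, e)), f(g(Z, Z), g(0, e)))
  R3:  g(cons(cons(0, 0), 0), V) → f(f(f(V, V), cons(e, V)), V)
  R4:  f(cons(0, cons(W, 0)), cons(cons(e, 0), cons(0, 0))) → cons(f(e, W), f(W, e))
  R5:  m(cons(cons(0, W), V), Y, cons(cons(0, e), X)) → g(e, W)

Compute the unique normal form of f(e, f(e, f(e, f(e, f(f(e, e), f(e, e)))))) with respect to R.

e

1. f(e, f(e, f(e, f(e, f(f(e, e), f(e, e))))))  →  f(e, f(e, f(e, f(f(e, e), f(e, e)))))   [R1 at ε]
2. f(e, f(e, f(e, f(f(e, e), f(e, e)))))  →  f(e, f(e, f(f(e, e), f(e, e))))   [R1 at ε]
3. f(e, f(e, f(f(e, e), f(e, e))))  →  f(e, f(f(e, e), f(e, e)))   [R1 at ε]
4. f(e, f(f(e, e), f(e, e)))  →  f(f(e, e), f(e, e))   [R1 at ε]
5. f(f(e, e), f(e, e))  →  f(e, f(e, e))   [R1 at 1]
6. f(e, f(e, e))  →  f(e, e)   [R1 at ε]
7. f(e, e)  →  e   [R1 at ε]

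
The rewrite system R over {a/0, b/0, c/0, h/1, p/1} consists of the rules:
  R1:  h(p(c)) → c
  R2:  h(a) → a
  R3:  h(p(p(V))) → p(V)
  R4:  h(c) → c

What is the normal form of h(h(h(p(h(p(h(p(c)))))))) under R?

c

1. h(h(h(p(h(p(h(p(c))))))))  →  h(h(h(p(h(p(c))))))   [R1 at 1.1.1.1.1.1]
2. h(h(h(p(h(p(c))))))  →  h(h(h(p(c))))   [R1 at 1.1.1.1]
3. h(h(h(p(c))))  →  h(h(c))   [R1 at 1.1]
4. h(h(c))  →  h(c)   [R4 at 1]
5. h(c)  →  c   [R4 at ε]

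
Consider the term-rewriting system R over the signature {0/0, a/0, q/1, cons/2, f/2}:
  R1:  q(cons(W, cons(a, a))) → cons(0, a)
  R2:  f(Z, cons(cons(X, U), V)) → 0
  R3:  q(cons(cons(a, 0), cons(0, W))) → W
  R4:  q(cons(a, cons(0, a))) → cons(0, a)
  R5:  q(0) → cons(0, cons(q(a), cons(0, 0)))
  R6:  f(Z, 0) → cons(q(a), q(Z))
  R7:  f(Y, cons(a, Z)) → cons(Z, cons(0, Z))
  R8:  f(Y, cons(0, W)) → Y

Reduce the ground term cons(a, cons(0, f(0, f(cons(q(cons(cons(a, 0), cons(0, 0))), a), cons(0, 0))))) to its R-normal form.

1. cons(a, cons(0, f(0, f(cons(q(cons(cons(a, 0), cons(0, 0))), a), cons(0, 0)))))  →  cons(a, cons(0, f(0, cons(q(cons(cons(a, 0), cons(0, 0))), a))))   [R8 at 2.2.2]
2. cons(a, cons(0, f(0, cons(q(cons(cons(a, 0), cons(0, 0))), a))))  →  cons(a, cons(0, f(0, cons(0, a))))   [R3 at 2.2.2.1]
3. cons(a, cons(0, f(0, cons(0, a))))  →  cons(a, cons(0, 0))   [R8 at 2.2]

cons(a, cons(0, 0))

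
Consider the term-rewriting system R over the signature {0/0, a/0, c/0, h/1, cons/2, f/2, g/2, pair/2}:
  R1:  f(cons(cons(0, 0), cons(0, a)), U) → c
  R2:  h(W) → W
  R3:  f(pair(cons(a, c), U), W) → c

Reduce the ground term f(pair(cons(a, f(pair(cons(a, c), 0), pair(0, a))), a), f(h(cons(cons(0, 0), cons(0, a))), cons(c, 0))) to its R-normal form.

c

1. f(pair(cons(a, f(pair(cons(a, c), 0), pair(0, a))), a), f(h(cons(cons(0, 0), cons(0, a))), cons(c, 0)))  →  f(pair(cons(a, c), a), f(h(cons(cons(0, 0), cons(0, a))), cons(c, 0)))   [R3 at 1.1.2]
2. f(pair(cons(a, c), a), f(h(cons(cons(0, 0), cons(0, a))), cons(c, 0)))  →  c   [R3 at ε]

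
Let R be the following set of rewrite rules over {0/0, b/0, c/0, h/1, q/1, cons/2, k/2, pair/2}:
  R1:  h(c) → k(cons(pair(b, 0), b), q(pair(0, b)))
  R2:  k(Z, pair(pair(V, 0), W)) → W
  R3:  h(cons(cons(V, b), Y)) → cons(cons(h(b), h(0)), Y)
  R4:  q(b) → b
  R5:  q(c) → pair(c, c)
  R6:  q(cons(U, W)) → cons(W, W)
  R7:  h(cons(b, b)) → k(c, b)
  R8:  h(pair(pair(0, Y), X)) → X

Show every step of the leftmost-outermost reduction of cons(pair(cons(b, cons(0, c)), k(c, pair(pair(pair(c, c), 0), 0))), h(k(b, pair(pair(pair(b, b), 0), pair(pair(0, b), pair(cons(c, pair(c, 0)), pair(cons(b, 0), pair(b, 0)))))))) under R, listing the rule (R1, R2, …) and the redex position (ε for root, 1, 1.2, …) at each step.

cons(pair(cons(b, cons(0, c)), 0), pair(cons(c, pair(c, 0)), pair(cons(b, 0), pair(b, 0))))

1. cons(pair(cons(b, cons(0, c)), k(c, pair(pair(pair(c, c), 0), 0))), h(k(b, pair(pair(pair(b, b), 0), pair(pair(0, b), pair(cons(c, pair(c, 0)), pair(cons(b, 0), pair(b, 0))))))))  →  cons(pair(cons(b, cons(0, c)), 0), h(k(b, pair(pair(pair(b, b), 0), pair(pair(0, b), pair(cons(c, pair(c, 0)), pair(cons(b, 0), pair(b, 0))))))))   [R2 at 1.2]
2. cons(pair(cons(b, cons(0, c)), 0), h(k(b, pair(pair(pair(b, b), 0), pair(pair(0, b), pair(cons(c, pair(c, 0)), pair(cons(b, 0), pair(b, 0))))))))  →  cons(pair(cons(b, cons(0, c)), 0), h(pair(pair(0, b), pair(cons(c, pair(c, 0)), pair(cons(b, 0), pair(b, 0))))))   [R2 at 2.1]
3. cons(pair(cons(b, cons(0, c)), 0), h(pair(pair(0, b), pair(cons(c, pair(c, 0)), pair(cons(b, 0), pair(b, 0))))))  →  cons(pair(cons(b, cons(0, c)), 0), pair(cons(c, pair(c, 0)), pair(cons(b, 0), pair(b, 0))))   [R8 at 2]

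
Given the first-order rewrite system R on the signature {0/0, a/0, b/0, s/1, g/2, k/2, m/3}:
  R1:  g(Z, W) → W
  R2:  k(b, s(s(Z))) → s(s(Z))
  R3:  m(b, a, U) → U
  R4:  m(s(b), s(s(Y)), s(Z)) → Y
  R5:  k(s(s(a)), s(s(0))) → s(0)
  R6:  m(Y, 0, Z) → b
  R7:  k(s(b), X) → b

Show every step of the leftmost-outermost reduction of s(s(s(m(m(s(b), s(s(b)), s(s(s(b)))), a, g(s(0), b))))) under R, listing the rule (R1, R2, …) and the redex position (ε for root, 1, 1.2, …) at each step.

1. s(s(s(m(m(s(b), s(s(b)), s(s(s(b)))), a, g(s(0), b)))))  →  s(s(s(m(b, a, g(s(0), b)))))   [R4 at 1.1.1.1]
2. s(s(s(m(b, a, g(s(0), b)))))  →  s(s(s(g(s(0), b))))   [R3 at 1.1.1]
3. s(s(s(g(s(0), b))))  →  s(s(s(b)))   [R1 at 1.1.1]

s(s(s(b)))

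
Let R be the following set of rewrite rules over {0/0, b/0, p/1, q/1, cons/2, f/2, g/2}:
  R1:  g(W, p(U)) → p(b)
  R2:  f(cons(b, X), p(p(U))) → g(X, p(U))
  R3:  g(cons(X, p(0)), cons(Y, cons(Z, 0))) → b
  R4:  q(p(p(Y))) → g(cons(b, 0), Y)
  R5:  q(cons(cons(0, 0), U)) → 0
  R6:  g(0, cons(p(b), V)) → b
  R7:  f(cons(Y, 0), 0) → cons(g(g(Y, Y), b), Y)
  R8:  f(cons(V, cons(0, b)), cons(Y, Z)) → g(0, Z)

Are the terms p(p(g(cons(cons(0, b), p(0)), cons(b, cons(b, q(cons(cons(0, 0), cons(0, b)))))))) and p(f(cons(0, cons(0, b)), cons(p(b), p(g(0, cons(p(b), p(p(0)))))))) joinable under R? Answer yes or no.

Reduce t₁ = p(p(g(cons(cons(0, b), p(0)), cons(b, cons(b, q(cons(cons(0, 0), cons(0, b)))))))):
1. p(p(g(cons(cons(0, b), p(0)), cons(b, cons(b, q(cons(cons(0, 0), cons(0, b))))))))  →  p(p(g(cons(cons(0, b), p(0)), cons(b, cons(b, 0)))))   [R5 at 1.1.2.2.2]
2. p(p(g(cons(cons(0, b), p(0)), cons(b, cons(b, 0)))))  →  p(p(b))   [R3 at 1.1]

Reduce t₂ = p(f(cons(0, cons(0, b)), cons(p(b), p(g(0, cons(p(b), p(p(0)))))))):
1. p(f(cons(0, cons(0, b)), cons(p(b), p(g(0, cons(p(b), p(p(0))))))))  →  p(g(0, p(g(0, cons(p(b), p(p(0)))))))   [R8 at 1]
2. p(g(0, p(g(0, cons(p(b), p(p(0)))))))  →  p(p(b))   [R1 at 1]

yes — NF(t₁) = p(p(b)), NF(t₂) = p(p(b))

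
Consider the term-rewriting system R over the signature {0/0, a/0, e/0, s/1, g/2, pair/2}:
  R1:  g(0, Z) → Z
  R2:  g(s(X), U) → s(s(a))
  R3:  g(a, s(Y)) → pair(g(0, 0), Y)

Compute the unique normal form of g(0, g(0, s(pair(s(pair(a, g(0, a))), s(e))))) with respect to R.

s(pair(s(pair(a, a)), s(e)))

1. g(0, g(0, s(pair(s(pair(a, g(0, a))), s(e)))))  →  g(0, s(pair(s(pair(a, g(0, a))), s(e))))   [R1 at ε]
2. g(0, s(pair(s(pair(a, g(0, a))), s(e))))  →  s(pair(s(pair(a, g(0, a))), s(e)))   [R1 at ε]
3. s(pair(s(pair(a, g(0, a))), s(e)))  →  s(pair(s(pair(a, a)), s(e)))   [R1 at 1.1.1.2]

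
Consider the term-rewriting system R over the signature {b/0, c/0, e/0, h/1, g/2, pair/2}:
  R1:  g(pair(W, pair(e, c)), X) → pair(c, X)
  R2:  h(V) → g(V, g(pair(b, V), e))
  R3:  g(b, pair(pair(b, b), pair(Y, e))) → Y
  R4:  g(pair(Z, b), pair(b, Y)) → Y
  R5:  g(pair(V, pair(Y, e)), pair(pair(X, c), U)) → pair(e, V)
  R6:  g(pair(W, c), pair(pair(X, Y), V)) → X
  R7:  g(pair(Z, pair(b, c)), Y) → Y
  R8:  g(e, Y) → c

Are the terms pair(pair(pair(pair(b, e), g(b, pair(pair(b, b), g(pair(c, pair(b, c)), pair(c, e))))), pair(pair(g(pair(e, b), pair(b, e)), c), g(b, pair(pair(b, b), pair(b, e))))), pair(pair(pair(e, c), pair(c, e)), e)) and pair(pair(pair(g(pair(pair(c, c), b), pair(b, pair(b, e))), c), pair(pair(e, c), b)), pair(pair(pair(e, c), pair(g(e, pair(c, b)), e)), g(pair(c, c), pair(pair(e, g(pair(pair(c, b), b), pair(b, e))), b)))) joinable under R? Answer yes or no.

Reduce t₁ = pair(pair(pair(pair(b, e), g(b, pair(pair(b, b), g(pair(c, pair(b, c)), pair(c, e))))), pair(pair(g(pair(e, b), pair(b, e)), c), g(b, pair(pair(b, b), pair(b, e))))), pair(pair(pair(e, c), pair(c, e)), e)):
1. pair(pair(pair(pair(b, e), g(b, pair(pair(b, b), g(pair(c, pair(b, c)), pair(c, e))))), pair(pair(g(pair(e, b), pair(b, e)), c), g(b, pair(pair(b, b), pair(b, e))))), pair(pair(pair(e, c), pair(c, e)), e))  →  pair(pair(pair(pair(b, e), g(b, pair(pair(b, b), pair(c, e)))), pair(pair(g(pair(e, b), pair(b, e)), c), g(b, pair(pair(b, b), pair(b, e))))), pair(pair(pair(e, c), pair(c, e)), e))   [R7 at 1.1.2.2.2]
2. pair(pair(pair(pair(b, e), g(b, pair(pair(b, b), pair(c, e)))), pair(pair(g(pair(e, b), pair(b, e)), c), g(b, pair(pair(b, b), pair(b, e))))), pair(pair(pair(e, c), pair(c, e)), e))  →  pair(pair(pair(pair(b, e), c), pair(pair(g(pair(e, b), pair(b, e)), c), g(b, pair(pair(b, b), pair(b, e))))), pair(pair(pair(e, c), pair(c, e)), e))   [R3 at 1.1.2]
3. pair(pair(pair(pair(b, e), c), pair(pair(g(pair(e, b), pair(b, e)), c), g(b, pair(pair(b, b), pair(b, e))))), pair(pair(pair(e, c), pair(c, e)), e))  →  pair(pair(pair(pair(b, e), c), pair(pair(e, c), g(b, pair(pair(b, b), pair(b, e))))), pair(pair(pair(e, c), pair(c, e)), e))   [R4 at 1.2.1.1]
4. pair(pair(pair(pair(b, e), c), pair(pair(e, c), g(b, pair(pair(b, b), pair(b, e))))), pair(pair(pair(e, c), pair(c, e)), e))  →  pair(pair(pair(pair(b, e), c), pair(pair(e, c), b)), pair(pair(pair(e, c), pair(c, e)), e))   [R3 at 1.2.2]

Reduce t₂ = pair(pair(pair(g(pair(pair(c, c), b), pair(b, pair(b, e))), c), pair(pair(e, c), b)), pair(pair(pair(e, c), pair(g(e, pair(c, b)), e)), g(pair(c, c), pair(pair(e, g(pair(pair(c, b), b), pair(b, e))), b)))):
1. pair(pair(pair(g(pair(pair(c, c), b), pair(b, pair(b, e))), c), pair(pair(e, c), b)), pair(pair(pair(e, c), pair(g(e, pair(c, b)), e)), g(pair(c, c), pair(pair(e, g(pair(pair(c, b), b), pair(b, e))), b))))  →  pair(pair(pair(pair(b, e), c), pair(pair(e, c), b)), pair(pair(pair(e, c), pair(g(e, pair(c, b)), e)), g(pair(c, c), pair(pair(e, g(pair(pair(c, b), b), pair(b, e))), b))))   [R4 at 1.1.1]
2. pair(pair(pair(pair(b, e), c), pair(pair(e, c), b)), pair(pair(pair(e, c), pair(g(e, pair(c, b)), e)), g(pair(c, c), pair(pair(e, g(pair(pair(c, b), b), pair(b, e))), b))))  →  pair(pair(pair(pair(b, e), c), pair(pair(e, c), b)), pair(pair(pair(e, c), pair(c, e)), g(pair(c, c), pair(pair(e, g(pair(pair(c, b), b), pair(b, e))), b))))   [R8 at 2.1.2.1]
3. pair(pair(pair(pair(b, e), c), pair(pair(e, c), b)), pair(pair(pair(e, c), pair(c, e)), g(pair(c, c), pair(pair(e, g(pair(pair(c, b), b), pair(b, e))), b))))  →  pair(pair(pair(pair(b, e), c), pair(pair(e, c), b)), pair(pair(pair(e, c), pair(c, e)), e))   [R6 at 2.2]

yes — NF(t₁) = pair(pair(pair(pair(b, e), c), pair(pair(e, c), b)), pair(pair(pair(e, c), pair(c, e)), e)), NF(t₂) = pair(pair(pair(pair(b, e), c), pair(pair(e, c), b)), pair(pair(pair(e, c), pair(c, e)), e))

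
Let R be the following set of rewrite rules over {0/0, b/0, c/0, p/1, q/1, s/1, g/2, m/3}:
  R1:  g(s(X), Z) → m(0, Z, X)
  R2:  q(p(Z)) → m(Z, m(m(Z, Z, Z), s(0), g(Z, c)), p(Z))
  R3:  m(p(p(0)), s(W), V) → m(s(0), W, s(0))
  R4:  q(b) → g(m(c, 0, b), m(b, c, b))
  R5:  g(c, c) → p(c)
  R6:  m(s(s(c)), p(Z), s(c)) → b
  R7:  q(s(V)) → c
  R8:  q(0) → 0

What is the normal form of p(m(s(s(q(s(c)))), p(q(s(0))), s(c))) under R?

1. p(m(s(s(q(s(c)))), p(q(s(0))), s(c)))  →  p(m(s(s(c)), p(q(s(0))), s(c)))   [R7 at 1.1.1.1]
2. p(m(s(s(c)), p(q(s(0))), s(c)))  →  p(b)   [R6 at 1]

p(b)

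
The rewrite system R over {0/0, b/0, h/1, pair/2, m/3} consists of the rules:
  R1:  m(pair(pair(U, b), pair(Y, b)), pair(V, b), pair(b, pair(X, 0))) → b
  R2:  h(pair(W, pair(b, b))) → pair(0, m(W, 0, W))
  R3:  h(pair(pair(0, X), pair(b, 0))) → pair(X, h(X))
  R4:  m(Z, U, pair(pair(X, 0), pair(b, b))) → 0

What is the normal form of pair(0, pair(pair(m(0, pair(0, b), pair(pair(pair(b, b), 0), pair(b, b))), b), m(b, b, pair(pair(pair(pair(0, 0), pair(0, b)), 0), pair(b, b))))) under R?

1. pair(0, pair(pair(m(0, pair(0, b), pair(pair(pair(b, b), 0), pair(b, b))), b), m(b, b, pair(pair(pair(pair(0, 0), pair(0, b)), 0), pair(b, b)))))  →  pair(0, pair(pair(0, b), m(b, b, pair(pair(pair(pair(0, 0), pair(0, b)), 0), pair(b, b)))))   [R4 at 2.1.1]
2. pair(0, pair(pair(0, b), m(b, b, pair(pair(pair(pair(0, 0), pair(0, b)), 0), pair(b, b)))))  →  pair(0, pair(pair(0, b), 0))   [R4 at 2.2]

pair(0, pair(pair(0, b), 0))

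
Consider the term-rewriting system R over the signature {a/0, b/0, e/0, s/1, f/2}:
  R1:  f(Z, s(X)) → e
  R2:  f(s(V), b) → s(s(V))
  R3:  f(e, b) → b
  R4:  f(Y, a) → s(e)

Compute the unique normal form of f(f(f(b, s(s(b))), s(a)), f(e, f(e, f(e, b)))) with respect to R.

1. f(f(f(b, s(s(b))), s(a)), f(e, f(e, f(e, b))))  →  f(e, f(e, f(e, f(e, b))))   [R1 at 1]
2. f(e, f(e, f(e, f(e, b))))  →  f(e, f(e, f(e, b)))   [R3 at 2.2.2]
3. f(e, f(e, f(e, b)))  →  f(e, f(e, b))   [R3 at 2.2]
4. f(e, f(e, b))  →  f(e, b)   [R3 at 2]
5. f(e, b)  →  b   [R3 at ε]

b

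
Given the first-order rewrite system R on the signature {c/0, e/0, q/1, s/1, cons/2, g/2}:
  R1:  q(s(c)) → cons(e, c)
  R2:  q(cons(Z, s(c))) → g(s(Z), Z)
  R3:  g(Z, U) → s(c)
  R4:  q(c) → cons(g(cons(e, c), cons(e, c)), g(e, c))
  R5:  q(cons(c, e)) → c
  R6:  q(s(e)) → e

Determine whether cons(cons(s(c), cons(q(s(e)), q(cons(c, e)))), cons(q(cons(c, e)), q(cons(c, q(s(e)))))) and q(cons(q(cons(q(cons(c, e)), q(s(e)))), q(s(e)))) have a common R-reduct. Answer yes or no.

Reduce t₁ = cons(cons(s(c), cons(q(s(e)), q(cons(c, e)))), cons(q(cons(c, e)), q(cons(c, q(s(e)))))):
1. cons(cons(s(c), cons(q(s(e)), q(cons(c, e)))), cons(q(cons(c, e)), q(cons(c, q(s(e))))))  →  cons(cons(s(c), cons(e, q(cons(c, e)))), cons(q(cons(c, e)), q(cons(c, q(s(e))))))   [R6 at 1.2.1]
2. cons(cons(s(c), cons(e, q(cons(c, e)))), cons(q(cons(c, e)), q(cons(c, q(s(e))))))  →  cons(cons(s(c), cons(e, c)), cons(q(cons(c, e)), q(cons(c, q(s(e))))))   [R5 at 1.2.2]
3. cons(cons(s(c), cons(e, c)), cons(q(cons(c, e)), q(cons(c, q(s(e))))))  →  cons(cons(s(c), cons(e, c)), cons(c, q(cons(c, q(s(e))))))   [R5 at 2.1]
4. cons(cons(s(c), cons(e, c)), cons(c, q(cons(c, q(s(e))))))  →  cons(cons(s(c), cons(e, c)), cons(c, q(cons(c, e))))   [R6 at 2.2.1.2]
5. cons(cons(s(c), cons(e, c)), cons(c, q(cons(c, e))))  →  cons(cons(s(c), cons(e, c)), cons(c, c))   [R5 at 2.2]

Reduce t₂ = q(cons(q(cons(q(cons(c, e)), q(s(e)))), q(s(e)))):
1. q(cons(q(cons(q(cons(c, e)), q(s(e)))), q(s(e))))  →  q(cons(q(cons(c, q(s(e)))), q(s(e))))   [R5 at 1.1.1.1]
2. q(cons(q(cons(c, q(s(e)))), q(s(e))))  →  q(cons(q(cons(c, e)), q(s(e))))   [R6 at 1.1.1.2]
3. q(cons(q(cons(c, e)), q(s(e))))  →  q(cons(c, q(s(e))))   [R5 at 1.1]
4. q(cons(c, q(s(e))))  →  q(cons(c, e))   [R6 at 1.2]
5. q(cons(c, e))  →  c   [R5 at ε]

no — NF(t₁) = cons(cons(s(c), cons(e, c)), cons(c, c)), NF(t₂) = c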